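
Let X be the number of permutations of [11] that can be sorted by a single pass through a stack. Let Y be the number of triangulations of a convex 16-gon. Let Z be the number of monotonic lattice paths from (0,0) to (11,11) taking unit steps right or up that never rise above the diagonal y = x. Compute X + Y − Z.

By Knuth's characterisation, the stack-sortable permutations of length 11 are the 231-avoiders, numbering C_11. So X = C_11 = 58786.
A convex 16-gon is triangulated into 14 triangles, and the number of such triangulations is the Catalan number C_{16−2} = C_14. So Y = C_14 = 2674440.
Monotone paths in an n×n grid that stay weakly below the diagonal are counted by C_n; here n = 11. So Z = C_11 = 58786.
X + Y − Z = 58786 + 2674440 − 58786 = 2674440.

2674440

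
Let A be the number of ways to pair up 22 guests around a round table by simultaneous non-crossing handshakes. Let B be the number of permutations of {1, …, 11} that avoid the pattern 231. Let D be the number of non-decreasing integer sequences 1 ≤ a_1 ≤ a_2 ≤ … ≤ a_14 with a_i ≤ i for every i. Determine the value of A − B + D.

2674440

Non-crossing handshake pairings of 2n people are counted by C_n; 22 people gives n = 11. So A = C_11 = 58786.
Permutations of [n] avoiding any single length-3 pattern are counted by C_n; here n = 11. So B = C_11 = 58786.
Such sub-staircase sequences of length n are counted by C_n; here n = 14. So D = C_14 = 2674440.
A − B + D = 58786 − 58786 + 2674440 = 2674440.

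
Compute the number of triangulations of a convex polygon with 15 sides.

742900

Triangulations of a convex m-gon are counted by C_{m−2}; with m = 15 this is C_13.
C_13 = C_12 · 2(2·12+1)/(12+2) = 208012 · 50/14 = 742900.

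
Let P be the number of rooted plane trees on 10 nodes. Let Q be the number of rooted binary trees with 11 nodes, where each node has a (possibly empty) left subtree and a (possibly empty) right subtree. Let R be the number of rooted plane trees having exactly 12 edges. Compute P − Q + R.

154088

Rooted ordered (plane) trees on m nodes have m−1 edges and are counted by C_{m−1}; m = 10 gives C_9. So P = C_9 = 4862.
There are C_n binary search tree shapes on n keys; with n = 11 that is C_11. So Q = C_11 = 58786.
A rooted plane tree with 12 edges has 13 nodes, and the count is C_12. So R = C_12 = 208012.
P − Q + R = 4862 − 58786 + 208012 = 154088.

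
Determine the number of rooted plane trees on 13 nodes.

A rooted plane tree on 13 nodes has 12 edges, and such trees are counted by C_12.
C_12 = C(24,12)/13 = 2704156/13 = 208012.

208012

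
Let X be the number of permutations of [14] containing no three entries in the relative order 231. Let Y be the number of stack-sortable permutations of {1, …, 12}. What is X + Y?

2882452

Permutations of [n] avoiding any single length-3 pattern are counted by C_n; here n = 14. So X = C_14 = 2674440.
By Knuth's characterisation, the stack-sortable permutations of length 12 are the 231-avoiders, numbering C_12. So Y = C_12 = 208012.
X + Y = 2674440 + 208012 = 2882452.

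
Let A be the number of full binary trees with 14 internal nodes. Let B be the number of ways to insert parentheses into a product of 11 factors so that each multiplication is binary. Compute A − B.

2657644

The number of full binary trees on 14 internal nodes is the Catalan number C_14. So A = C_14 = 2674440.
Bracketing 11 factors into binary products is counted by C_{11−1} = C_10. So B = C_10 = 16796.
A − B = 2674440 − 16796 = 2657644.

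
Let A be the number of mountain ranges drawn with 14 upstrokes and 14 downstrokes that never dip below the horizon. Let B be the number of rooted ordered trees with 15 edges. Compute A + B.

Dyck paths of semilength n (length 2n) are counted by C_n; here n = 14. So A = C_14 = 2674440.
Rooted ordered trees with n edges are counted by C_n; here n = 15. So B = C_15 = 9694845.
A + B = 2674440 + 9694845 = 12369285.

12369285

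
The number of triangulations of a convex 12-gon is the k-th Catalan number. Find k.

10

Triangulations of a convex m-gon are counted by C_{m−2}; with m = 12 this is C_10.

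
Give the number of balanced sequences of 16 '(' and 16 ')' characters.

Balanced strings of n pairs of brackets are counted by C_n; here n = 16.
C_16 = 35357670.

35357670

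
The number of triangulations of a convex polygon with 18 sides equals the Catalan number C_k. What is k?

16

The number of triangulations of an 18-gon is the Catalan number C_16 (index = sides − 2).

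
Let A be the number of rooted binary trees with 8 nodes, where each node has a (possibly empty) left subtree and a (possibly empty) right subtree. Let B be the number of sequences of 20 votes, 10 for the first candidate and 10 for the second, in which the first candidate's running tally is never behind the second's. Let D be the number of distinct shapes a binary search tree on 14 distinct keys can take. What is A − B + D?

2659074

Rooted binary trees with 8 nodes (each child slot possibly empty) number C_8. So A = C_8 = 1430.
Reading a vote for the leader as '(' and for the other as ')' turns such a sequence into a balanced string of 10 pairs, so the count is C_10. So B = C_10 = 16796.
Rooted binary trees with 14 nodes (each child slot possibly empty) number C_14. So D = C_14 = 2674440.
A − B + D = 1430 − 16796 + 2674440 = 2659074.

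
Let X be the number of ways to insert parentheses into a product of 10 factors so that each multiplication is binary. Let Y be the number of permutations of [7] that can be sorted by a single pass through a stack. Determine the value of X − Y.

Ways to associate a product of 10 factors correspond to binary trees on 10 leaves, so the count is C_9. So X = C_9 = 4862.
By Knuth's characterisation, the stack-sortable permutations of length 7 are the 231-avoiders, numbering C_7. So Y = C_7 = 429.
X − Y = 4862 − 429 = 4433.

4433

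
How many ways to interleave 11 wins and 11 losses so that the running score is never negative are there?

Ballot sequences with n votes each where one side never trails are Dyck words, counted by C_n; here n = 11.
C_11 = 58786.

58786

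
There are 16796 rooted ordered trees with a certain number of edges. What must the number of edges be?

Rooted ordered trees with n edges are counted by C_n. The Catalan number equal to 16796 is C_10.

10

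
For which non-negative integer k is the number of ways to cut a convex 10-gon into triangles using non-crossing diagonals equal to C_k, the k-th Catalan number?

A convex 10-gon is triangulated into 8 triangles, and the number of such triangulations is the Catalan number C_{10−2} = C_8.

8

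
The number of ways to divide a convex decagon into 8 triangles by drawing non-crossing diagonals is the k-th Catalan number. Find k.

8

The number of triangulations of a 10-gon is the Catalan number C_8 (index = sides − 2).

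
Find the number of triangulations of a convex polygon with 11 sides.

4862

Triangulations of a convex m-gon are counted by C_{m−2}; with m = 11 this is C_9.
C_9 = C(18,9)/10 = 48620/10 = 4862.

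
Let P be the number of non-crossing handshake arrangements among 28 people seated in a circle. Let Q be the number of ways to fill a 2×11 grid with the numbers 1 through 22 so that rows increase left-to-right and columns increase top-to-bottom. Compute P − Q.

Non-crossing handshake pairings of 2n people are counted by C_n; 28 people gives n = 14. So P = C_14 = 2674440.
Standard Young tableaux of shape 2×n are counted by C_n; here n = 11. So Q = C_11 = 58786.
P − Q = 2674440 − 58786 = 2615654.

2615654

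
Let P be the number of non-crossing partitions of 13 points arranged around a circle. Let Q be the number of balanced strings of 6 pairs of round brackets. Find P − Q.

The non-crossing partitions of [13] form a lattice of size C_13. So P = C_13 = 742900.
Balanced strings of n pairs of brackets are counted by C_n; here n = 6. So Q = C_6 = 132.
P − Q = 742900 − 132 = 742768.

742768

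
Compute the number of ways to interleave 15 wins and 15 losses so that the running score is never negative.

9694845

Ballot sequences with n votes each where one side never trails are Dyck words, counted by C_n; here n = 15.
C_15 = C(30,15)/16 = 155117520/16 = 9694845.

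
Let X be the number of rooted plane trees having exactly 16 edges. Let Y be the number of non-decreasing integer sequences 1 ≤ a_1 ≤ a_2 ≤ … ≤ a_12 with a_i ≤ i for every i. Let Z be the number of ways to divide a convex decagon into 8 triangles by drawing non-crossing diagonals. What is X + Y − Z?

Rooted ordered trees with n edges are counted by C_n; here n = 16. So X = C_16 = 35357670.
Such sub-staircase sequences of length n are counted by C_n; here n = 12. So Y = C_12 = 208012.
Triangulations of a convex m-gon are counted by C_{m−2}; with m = 10 this is C_8. So Z = C_8 = 1430.
X + Y − Z = 35357670 + 208012 − 1430 = 35564252.

35564252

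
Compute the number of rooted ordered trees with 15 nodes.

2674440

A rooted plane tree on 15 nodes has 14 edges, and such trees are counted by C_14.
C_14 = C_13 · 2(2·13+1)/(13+2) = 742900 · 54/15 = 2674440.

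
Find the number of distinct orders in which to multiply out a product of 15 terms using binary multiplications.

Ways to associate a product of 15 factors correspond to binary trees on 15 leaves, so the count is C_14.
C_14 = 2674440.

2674440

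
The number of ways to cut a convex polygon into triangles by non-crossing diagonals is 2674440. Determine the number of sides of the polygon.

16

Triangulations of a convex m-gon are counted by C_{m−2}. The Catalan number equal to 2674440 is C_14.
So m − 2 = 14, giving m = 16 sides.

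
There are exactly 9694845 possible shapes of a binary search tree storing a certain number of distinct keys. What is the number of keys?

Binary search tree shapes on n keys are counted by C_n. The Catalan number equal to 9694845 is C_15.

15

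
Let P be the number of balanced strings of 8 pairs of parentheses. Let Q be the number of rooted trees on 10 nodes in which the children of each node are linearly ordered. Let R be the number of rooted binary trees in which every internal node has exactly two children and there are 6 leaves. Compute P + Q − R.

6250

A balanced arrangement of 8 bracket pairs is a Dyck word of semilength 8, so the count is C_8. So P = C_8 = 1430.
A rooted plane tree on 10 nodes has 9 edges, and such trees are counted by C_9. So Q = C_9 = 4862.
Full binary trees with 6 leaves have 6−1 = 5 internal nodes, so there are C_5 of them. So R = C_5 = 42.
P + Q − R = 1430 + 4862 − 42 = 6250.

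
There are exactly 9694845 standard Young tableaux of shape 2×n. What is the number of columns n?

Standard Young tableaux of shape 2×n are counted by C_n. Since C_15 = 9694845, the index is 15.

15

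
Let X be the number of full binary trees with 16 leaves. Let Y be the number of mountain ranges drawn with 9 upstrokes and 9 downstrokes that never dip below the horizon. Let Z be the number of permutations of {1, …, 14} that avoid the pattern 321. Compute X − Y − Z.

7015543

Full binary trees with 16 leaves have 16−1 = 15 internal nodes, so there are C_15 of them. So X = C_15 = 9694845.
Dyck paths of semilength n (length 2n) are counted by C_n; here n = 9. So Y = C_9 = 4862.
Permutations of [n] avoiding any single length-3 pattern are counted by C_n; here n = 14. So Z = C_14 = 2674440.
X − Y − Z = 9694845 − 4862 − 2674440 = 7015543.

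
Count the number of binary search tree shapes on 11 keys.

58786

Rooted binary trees with 11 nodes (each child slot possibly empty) number C_11.
C_11 = C_10 · 2(2·10+1)/(10+2) = 16796 · 42/12 = 58786.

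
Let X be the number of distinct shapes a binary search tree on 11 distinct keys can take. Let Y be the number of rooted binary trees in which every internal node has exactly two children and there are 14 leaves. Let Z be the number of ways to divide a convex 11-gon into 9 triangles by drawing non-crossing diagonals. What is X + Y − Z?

796824

Binary trees (left/right distinguished) on n nodes are counted by C_n; here n = 11. So X = C_11 = 58786.
A full binary tree with L leaves has L−1 internal nodes and is counted by C_{L−1}; L = 14 gives C_13. So Y = C_13 = 742900.
The number of triangulations of an 11-gon is the Catalan number C_9 (index = sides − 2). So Z = C_9 = 4862.
X + Y − Z = 58786 + 742900 − 4862 = 796824.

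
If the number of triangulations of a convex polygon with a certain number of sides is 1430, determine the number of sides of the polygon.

10

Triangulations of a convex m-gon are counted by C_{m−2}; 1430 = C_8.
So m − 2 = 8, giving m = 10 sides.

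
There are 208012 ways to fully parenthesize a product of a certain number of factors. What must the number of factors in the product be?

Parenthesizations of m factors are counted by C_{m−1}. The Catalan number equal to 208012 is C_12.
So the index is 12, and the number of factors is 12 + 1 = 13.

13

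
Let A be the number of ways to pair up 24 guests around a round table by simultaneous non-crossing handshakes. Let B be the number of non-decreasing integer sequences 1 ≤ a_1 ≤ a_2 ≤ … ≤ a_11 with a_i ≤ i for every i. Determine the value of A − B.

Non-crossing handshake pairings of 2n people are counted by C_n; 24 people gives n = 12. So A = C_12 = 208012.
Such sub-staircase sequences of length n are counted by C_n; here n = 11. So B = C_11 = 58786.
A − B = 208012 − 58786 = 149226.

149226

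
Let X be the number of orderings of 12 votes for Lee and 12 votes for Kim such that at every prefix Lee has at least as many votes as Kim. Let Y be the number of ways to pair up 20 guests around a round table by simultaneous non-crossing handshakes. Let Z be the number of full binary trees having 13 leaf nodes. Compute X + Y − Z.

16796

Reading a vote for the leader as '(' and for the other as ')' turns such a sequence into a balanced string of 12 pairs, so the count is C_12. So X = C_12 = 208012.
With 20 = 2·10 people, non-crossing handshake pairings are non-crossing perfect matchings on a circle, counted by C_10. So Y = C_10 = 16796.
A full binary tree with L leaves has L−1 internal nodes and is counted by C_{L−1}; L = 13 gives C_12. So Z = C_12 = 208012.
X + Y − Z = 208012 + 16796 − 208012 = 16796.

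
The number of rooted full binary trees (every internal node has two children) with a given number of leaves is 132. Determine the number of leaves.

7

Full binary trees with L leaves are counted by C_{L−1}. Since C_6 = 132, the index is 6.
So the index is 6, and the number of leaves is 6 + 1 = 7.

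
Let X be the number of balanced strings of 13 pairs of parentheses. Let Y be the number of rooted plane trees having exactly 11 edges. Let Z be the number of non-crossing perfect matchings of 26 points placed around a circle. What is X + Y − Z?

58786

With 13 pairs the number of balanced bracket strings is the Catalan number C_13. So X = C_13 = 742900.
A rooted plane tree with 11 edges has 12 nodes, and the count is C_11. So Y = C_11 = 58786.
Non-crossing perfect matchings of 2n points on a circle are counted by C_n; with 26 points, n = 13. So Z = C_13 = 742900.
X + Y − Z = 742900 + 58786 − 742900 = 58786.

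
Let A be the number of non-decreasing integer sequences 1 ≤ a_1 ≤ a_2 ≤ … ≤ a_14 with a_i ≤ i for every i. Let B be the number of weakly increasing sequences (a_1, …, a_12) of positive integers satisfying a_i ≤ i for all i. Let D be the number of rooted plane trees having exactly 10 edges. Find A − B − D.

2449632

Weakly increasing sequences with a_i ≤ i biject with Dyck paths of semilength 14, so there are C_14. So A = C_14 = 2674440.
Weakly increasing sequences with a_i ≤ i biject with Dyck paths of semilength 12, so there are C_12. So B = C_12 = 208012.
Rooted ordered trees with n edges are counted by C_n; here n = 10. So D = C_10 = 16796.
A − B − D = 2674440 − 208012 − 16796 = 2449632.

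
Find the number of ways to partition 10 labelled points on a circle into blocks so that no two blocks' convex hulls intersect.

Non-crossing partitions of an n-element set are counted by C_n; here n = 10.
C_10 = C_9 · 2(2·9+1)/(9+2) = 4862 · 38/11 = 16796.

16796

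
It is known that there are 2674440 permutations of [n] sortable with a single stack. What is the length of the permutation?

Stack-sortable permutations of [n] are counted by C_n. Since C_14 = 2674440, the index is 14.

14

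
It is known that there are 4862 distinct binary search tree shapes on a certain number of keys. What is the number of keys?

Binary search tree shapes on n keys are counted by C_n; 4862 = C_9.

9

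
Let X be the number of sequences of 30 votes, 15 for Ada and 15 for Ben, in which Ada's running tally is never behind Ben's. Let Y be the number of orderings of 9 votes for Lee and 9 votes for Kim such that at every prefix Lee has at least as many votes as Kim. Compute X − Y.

Reading a vote for the leader as '(' and for the other as ')' turns such a sequence into a balanced string of 15 pairs, so the count is C_15. So X = C_15 = 9694845.
Reading a vote for the leader as '(' and for the other as ')' turns such a sequence into a balanced string of 9 pairs, so the count is C_9. So Y = C_9 = 4862.
X − Y = 9694845 − 4862 = 9689983.

9689983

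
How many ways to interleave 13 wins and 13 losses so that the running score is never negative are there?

742900

Ballot sequences with n votes each where one side never trails are Dyck words, counted by C_n; here n = 13.
C_13 = C(26,13)/14 = 10400600/14 = 742900.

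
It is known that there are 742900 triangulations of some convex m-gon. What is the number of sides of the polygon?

Triangulations of a convex m-gon are counted by C_{m−2}; 742900 = C_13.
So m − 2 = 13, giving m = 15 sides.

15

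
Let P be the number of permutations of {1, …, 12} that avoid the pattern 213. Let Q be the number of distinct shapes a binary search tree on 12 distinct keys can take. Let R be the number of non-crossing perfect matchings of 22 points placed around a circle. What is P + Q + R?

474810

Permutations of [n] avoiding any single length-3 pattern are counted by C_n; here n = 12. So P = C_12 = 208012.
There are C_n binary search tree shapes on n keys; with n = 12 that is C_12. So Q = C_12 = 208012.
Pairing 22 circle points by 11 non-crossing chords gives C_11 matchings. So R = C_11 = 58786.
P + Q + R = 208012 + 208012 + 58786 = 474810.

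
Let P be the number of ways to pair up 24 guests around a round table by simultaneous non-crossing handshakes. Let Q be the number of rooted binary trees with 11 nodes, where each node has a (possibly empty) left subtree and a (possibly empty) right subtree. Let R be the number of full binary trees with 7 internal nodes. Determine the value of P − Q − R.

Non-crossing handshake pairings of 2n people are counted by C_n; 24 people gives n = 12. So P = C_12 = 208012.
There are C_n binary search tree shapes on n keys; with n = 11 that is C_11. So Q = C_11 = 58786.
Full binary trees with n internal nodes are counted by C_n; here n = 7. So R = C_7 = 429.
P − Q − R = 208012 − 58786 − 429 = 148797.

148797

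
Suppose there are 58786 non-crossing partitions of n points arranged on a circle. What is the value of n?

11

Non-crossing partitions of [n] are counted by C_n; 58786 = C_11.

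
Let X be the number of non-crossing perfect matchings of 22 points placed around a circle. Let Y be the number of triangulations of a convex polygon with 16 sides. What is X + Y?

Non-crossing perfect matchings of 2n points on a circle are counted by C_n; with 22 points, n = 11. So X = C_11 = 58786.
The number of triangulations of a 16-gon is the Catalan number C_14 (index = sides − 2). So Y = C_14 = 2674440.
X + Y = 58786 + 2674440 = 2733226.

2733226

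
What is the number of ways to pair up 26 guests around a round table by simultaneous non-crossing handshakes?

With 26 = 2·13 people, non-crossing handshake pairings are non-crossing perfect matchings on a circle, counted by C_13.
C_13 = C(26,13)/14 = 10400600/14 = 742900.

742900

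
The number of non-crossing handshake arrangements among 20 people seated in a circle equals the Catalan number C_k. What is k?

10

With 20 = 2·10 people, non-crossing handshake pairings are non-crossing perfect matchings on a circle, counted by C_10.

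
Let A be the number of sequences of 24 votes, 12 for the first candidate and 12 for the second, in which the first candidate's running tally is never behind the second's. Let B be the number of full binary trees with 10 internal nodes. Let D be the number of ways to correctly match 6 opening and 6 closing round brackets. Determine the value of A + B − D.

Reading a vote for the leader as '(' and for the other as ')' turns such a sequence into a balanced string of 12 pairs, so the count is C_12. So A = C_12 = 208012.
The number of full binary trees on 10 internal nodes is the Catalan number C_10. So B = C_10 = 16796.
With 6 pairs the number of balanced bracket strings is the Catalan number C_6. So D = C_6 = 132.
A + B − D = 208012 + 16796 − 132 = 224676.

224676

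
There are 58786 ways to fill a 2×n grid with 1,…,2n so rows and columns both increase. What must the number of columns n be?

11

Standard Young tableaux of shape 2×n are counted by C_n, and C_11 = 58786.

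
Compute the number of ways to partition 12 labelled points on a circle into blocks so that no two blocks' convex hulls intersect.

The non-crossing partitions of [12] form a lattice of size C_12.
C_12 = C_11 · 2(2·11+1)/(11+2) = 58786 · 46/13 = 208012.

208012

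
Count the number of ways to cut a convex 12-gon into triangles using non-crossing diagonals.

Triangulations of a convex m-gon are counted by C_{m−2}; with m = 12 this is C_10.
C_10 = C(20,10)/11 = 184756/11 = 16796.

16796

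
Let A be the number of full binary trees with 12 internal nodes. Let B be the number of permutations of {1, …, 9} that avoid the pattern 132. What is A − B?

203150

Full binary trees with n internal nodes are counted by C_n; here n = 12. So A = C_12 = 208012.
For any fixed pattern of length 3, the pattern-avoiding permutations of [9] number C_9. So B = C_9 = 4862.
A − B = 208012 − 4862 = 203150.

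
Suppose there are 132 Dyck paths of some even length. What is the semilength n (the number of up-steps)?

6

Dyck paths of semilength n are counted by C_n. The Catalan number equal to 132 is C_6.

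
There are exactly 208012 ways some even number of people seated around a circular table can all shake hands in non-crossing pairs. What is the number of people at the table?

Non-crossing handshake pairings of 2n people are counted by C_n. The Catalan number equal to 208012 is C_12.
So n = 12, and there are 2n = 24 people.

24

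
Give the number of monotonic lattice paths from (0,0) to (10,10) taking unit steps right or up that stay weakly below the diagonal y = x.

Sub-diagonal monotone paths from (0,0) to (10,10) biject with Dyck paths of semilength 10, giving C_10.
C_10 = C(20,10)/11 = 184756/11 = 16796.

16796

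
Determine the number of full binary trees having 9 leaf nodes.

1430

Full binary trees with 9 leaves have 9−1 = 8 internal nodes, so there are C_8 of them.
C_8 = C(16,8)/9 = 12870/9 = 1430.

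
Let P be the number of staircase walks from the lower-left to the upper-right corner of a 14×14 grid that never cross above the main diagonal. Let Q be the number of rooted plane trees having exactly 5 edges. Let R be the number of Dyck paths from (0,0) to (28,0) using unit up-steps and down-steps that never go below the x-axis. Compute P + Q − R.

42

Sub-diagonal monotone paths from (0,0) to (14,14) biject with Dyck paths of semilength 14, giving C_14. So P = C_14 = 2674440.
Rooted ordered trees with n edges are counted by C_n; here n = 5. So Q = C_5 = 42.
Paths of 14 up- and 14 down-steps that never dip below the axis are Dyck paths; their count is C_14. So R = C_14 = 2674440.
P + Q − R = 2674440 + 42 − 2674440 = 42.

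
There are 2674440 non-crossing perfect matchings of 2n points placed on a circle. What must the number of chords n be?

14

Non-crossing pairings of 2n points on a circle are counted by C_n. Since C_14 = 2674440, the index is 14.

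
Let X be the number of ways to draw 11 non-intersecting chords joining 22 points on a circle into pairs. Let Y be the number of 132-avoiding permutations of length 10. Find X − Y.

41990

Pairing 22 circle points by 11 non-crossing chords gives C_11 matchings. So X = C_11 = 58786.
Permutations of [n] avoiding any single length-3 pattern are counted by C_n; here n = 10. So Y = C_10 = 16796.
X − Y = 58786 − 16796 = 41990.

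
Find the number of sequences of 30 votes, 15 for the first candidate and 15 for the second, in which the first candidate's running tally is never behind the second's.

Ballot sequences with n votes each where one side never trails are Dyck words, counted by C_n; here n = 15.
C_15 = C(30,15)/16 = 155117520/16 = 9694845.

9694845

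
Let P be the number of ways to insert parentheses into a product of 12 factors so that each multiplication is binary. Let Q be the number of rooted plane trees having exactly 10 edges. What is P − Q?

41990

Ways to associate a product of 12 factors correspond to binary trees on 12 leaves, so the count is C_11. So P = C_11 = 58786.
A rooted plane tree with 10 edges has 11 nodes, and the count is C_10. So Q = C_10 = 16796.
P − Q = 58786 − 16796 = 41990.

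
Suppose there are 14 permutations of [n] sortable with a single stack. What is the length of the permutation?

4

Stack-sortable permutations of [n] are counted by C_n; 14 = C_4.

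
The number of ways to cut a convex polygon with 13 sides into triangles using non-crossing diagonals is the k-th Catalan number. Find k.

11

The number of triangulations of a 13-gon is the Catalan number C_11 (index = sides − 2).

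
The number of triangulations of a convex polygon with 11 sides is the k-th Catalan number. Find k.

9

The number of triangulations of an 11-gon is the Catalan number C_9 (index = sides − 2).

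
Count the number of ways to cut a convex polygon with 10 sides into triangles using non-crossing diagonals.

1430

A convex 10-gon is triangulated into 8 triangles, and the number of such triangulations is the Catalan number C_{10−2} = C_8.
C_8 = C(16,8)/9 = 12870/9 = 1430.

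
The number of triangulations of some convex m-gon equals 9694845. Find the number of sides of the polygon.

17

Triangulations of a convex m-gon are counted by C_{m−2}. Since C_15 = 9694845, the index is 15.
So m − 2 = 15, giving m = 17 sides.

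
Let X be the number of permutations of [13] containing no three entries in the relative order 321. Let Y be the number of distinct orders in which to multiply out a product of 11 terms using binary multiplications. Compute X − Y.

726104

For any fixed pattern of length 3, the pattern-avoiding permutations of [13] number C_13. So X = C_13 = 742900.
Parenthesizations of m factors correspond to full binary trees with m leaves, counted by C_{m−1}; m = 11 gives C_10. So Y = C_10 = 16796.
X − Y = 742900 − 16796 = 726104.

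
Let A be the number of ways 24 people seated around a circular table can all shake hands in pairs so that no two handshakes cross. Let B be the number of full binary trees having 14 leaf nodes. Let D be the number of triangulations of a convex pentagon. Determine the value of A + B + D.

With 24 = 2·12 people, non-crossing handshake pairings are non-crossing perfect matchings on a circle, counted by C_12. So A = C_12 = 208012.
Full binary trees with 14 leaves have 14−1 = 13 internal nodes, so there are C_13 of them. So B = C_13 = 742900.
A convex 5-gon is triangulated into 3 triangles, and the number of such triangulations is the Catalan number C_{5−2} = C_3. So D = C_3 = 5.
A + B + D = 208012 + 742900 + 5 = 950917.

950917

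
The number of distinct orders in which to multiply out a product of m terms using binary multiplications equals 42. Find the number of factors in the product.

6

Parenthesizations of m factors are counted by C_{m−1}. The Catalan number equal to 42 is C_5.
So the index is 5, and the number of factors is 5 + 1 = 6.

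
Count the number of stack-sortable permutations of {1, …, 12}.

Stack-sortable permutations are exactly the 231-avoiding ones, counted by C_n; here n = 12.
C_12 = C_11 · 2(2·11+1)/(11+2) = 58786 · 46/13 = 208012.

208012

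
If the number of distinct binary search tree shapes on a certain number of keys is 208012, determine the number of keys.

12

Binary search tree shapes on n keys are counted by C_n. The Catalan number equal to 208012 is C_12.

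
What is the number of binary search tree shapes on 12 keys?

208012

Rooted binary trees with 12 nodes (each child slot possibly empty) number C_12.
C_12 = C(24,12)/13 = 2704156/13 = 208012.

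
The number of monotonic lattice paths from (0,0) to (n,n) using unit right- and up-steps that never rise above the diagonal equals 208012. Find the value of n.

12

Such diagonal-avoiding paths in an n×n grid are counted by C_n. Since C_12 = 208012, the index is 12.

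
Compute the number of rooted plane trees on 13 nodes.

Rooted ordered (plane) trees on m nodes have m−1 edges and are counted by C_{m−1}; m = 13 gives C_12.
C_12 = C(24,12)/13 = 2704156/13 = 208012.

208012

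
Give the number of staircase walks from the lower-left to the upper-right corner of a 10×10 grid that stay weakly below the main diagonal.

Sub-diagonal monotone paths from (0,0) to (10,10) biject with Dyck paths of semilength 10, giving C_10.
C_10 = 16796.

16796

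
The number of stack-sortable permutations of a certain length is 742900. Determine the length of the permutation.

Stack-sortable permutations of [n] are counted by C_n. Since C_13 = 742900, the index is 13.

13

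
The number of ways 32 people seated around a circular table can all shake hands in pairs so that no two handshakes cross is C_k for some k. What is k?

Non-crossing handshake pairings of 2n people are counted by C_n; 32 people gives n = 16.

16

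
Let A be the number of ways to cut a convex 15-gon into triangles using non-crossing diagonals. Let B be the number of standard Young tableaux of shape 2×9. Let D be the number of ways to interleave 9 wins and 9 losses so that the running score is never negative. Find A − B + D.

Triangulations of a convex m-gon are counted by C_{m−2}; with m = 15 this is C_13. So A = C_13 = 742900.
Standard Young tableaux of shape 2×n are counted by C_n; here n = 9. So B = C_9 = 4862.
Reading a vote for the leader as '(' and for the other as ')' turns such a sequence into a balanced string of 9 pairs, so the count is C_9. So D = C_9 = 4862.
A − B + D = 742900 − 4862 + 4862 = 742900.

742900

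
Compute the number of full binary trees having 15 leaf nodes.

Full binary trees with 15 leaves have 15−1 = 14 internal nodes, so there are C_14 of them.
C_14 = C_13 · 2(2·13+1)/(13+2) = 742900 · 54/15 = 2674440.

2674440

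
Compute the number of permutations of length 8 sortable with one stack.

By Knuth's characterisation, the stack-sortable permutations of length 8 are the 231-avoiders, numbering C_8.
C_8 = C(16,8)/9 = 12870/9 = 1430.

1430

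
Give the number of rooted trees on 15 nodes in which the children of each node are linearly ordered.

Rooted ordered (plane) trees on m nodes have m−1 edges and are counted by C_{m−1}; m = 15 gives C_14.
C_14 = C(28,14)/15 = 40116600/15 = 2674440.

2674440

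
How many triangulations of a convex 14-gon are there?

Triangulations of a convex m-gon are counted by C_{m−2}; with m = 14 this is C_12.
C_12 = 208012.

208012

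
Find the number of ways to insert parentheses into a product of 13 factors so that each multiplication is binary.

208012

Parenthesizations of m factors correspond to full binary trees with m leaves, counted by C_{m−1}; m = 13 gives C_12.
C_12 = C(24,12)/13 = 2704156/13 = 208012.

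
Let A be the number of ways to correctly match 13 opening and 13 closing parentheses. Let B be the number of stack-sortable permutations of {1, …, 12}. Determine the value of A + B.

950912

A balanced arrangement of 13 bracket pairs is a Dyck word of semilength 13, so the count is C_13. So A = C_13 = 742900.
By Knuth's characterisation, the stack-sortable permutations of length 12 are the 231-avoiders, numbering C_12. So B = C_12 = 208012.
A + B = 742900 + 208012 = 950912.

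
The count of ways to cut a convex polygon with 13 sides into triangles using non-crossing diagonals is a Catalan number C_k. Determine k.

11

Triangulations of a convex m-gon are counted by C_{m−2}; with m = 13 this is C_11.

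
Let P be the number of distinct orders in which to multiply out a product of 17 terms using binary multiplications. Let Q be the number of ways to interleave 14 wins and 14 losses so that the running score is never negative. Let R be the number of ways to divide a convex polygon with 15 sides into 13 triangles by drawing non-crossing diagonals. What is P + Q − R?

Ways to associate a product of 17 factors correspond to binary trees on 17 leaves, so the count is C_16. So P = C_16 = 35357670.
Reading a vote for the leader as '(' and for the other as ')' turns such a sequence into a balanced string of 14 pairs, so the count is C_14. So Q = C_14 = 2674440.
A convex 15-gon is triangulated into 13 triangles, and the number of such triangulations is the Catalan number C_{15−2} = C_13. So R = C_13 = 742900.
P + Q − R = 35357670 + 2674440 − 742900 = 37289210.

37289210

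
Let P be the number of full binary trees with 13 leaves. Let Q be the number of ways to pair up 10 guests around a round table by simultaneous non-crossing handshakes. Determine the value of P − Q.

A full binary tree with L leaves has L−1 internal nodes and is counted by C_{L−1}; L = 13 gives C_12. So P = C_12 = 208012.
Non-crossing handshake pairings of 2n people are counted by C_n; 10 people gives n = 5. So Q = C_5 = 42.
P − Q = 208012 − 42 = 207970.

207970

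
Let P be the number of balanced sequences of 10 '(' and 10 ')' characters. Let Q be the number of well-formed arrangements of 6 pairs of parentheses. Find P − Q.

16664

A balanced arrangement of 10 bracket pairs is a Dyck word of semilength 10, so the count is C_10. So P = C_10 = 16796.
A balanced arrangement of 6 bracket pairs is a Dyck word of semilength 6, so the count is C_6. So Q = C_6 = 132.
P − Q = 16796 − 132 = 16664.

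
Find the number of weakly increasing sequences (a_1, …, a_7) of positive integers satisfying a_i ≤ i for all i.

429

Such sub-staircase sequences of length n are counted by C_n; here n = 7.
C_7 = C_6 · 2(2·6+1)/(6+2) = 132 · 26/8 = 429.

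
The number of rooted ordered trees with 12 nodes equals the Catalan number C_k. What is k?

11

Rooted ordered (plane) trees on m nodes have m−1 edges and are counted by C_{m−1}; m = 12 gives C_11.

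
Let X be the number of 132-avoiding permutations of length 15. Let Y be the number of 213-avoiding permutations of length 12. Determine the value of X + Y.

9902857

Permutations of [n] avoiding any single length-3 pattern are counted by C_n; here n = 15. So X = C_15 = 9694845.
For any fixed pattern of length 3, the pattern-avoiding permutations of [12] number C_12. So Y = C_12 = 208012.
X + Y = 9694845 + 208012 = 9902857.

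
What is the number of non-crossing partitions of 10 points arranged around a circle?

The non-crossing partitions of [10] form a lattice of size C_10.
C_10 = 16796.

16796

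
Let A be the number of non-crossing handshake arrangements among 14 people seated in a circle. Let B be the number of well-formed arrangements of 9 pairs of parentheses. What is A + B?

5291

Non-crossing handshake pairings of 2n people are counted by C_n; 14 people gives n = 7. So A = C_7 = 429.
Balanced strings of n pairs of brackets are counted by C_n; here n = 9. So B = C_9 = 4862.
A + B = 429 + 4862 = 5291.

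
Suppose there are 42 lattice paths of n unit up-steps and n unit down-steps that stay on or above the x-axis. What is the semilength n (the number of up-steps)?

Dyck paths of semilength n are counted by C_n, and C_5 = 42.

5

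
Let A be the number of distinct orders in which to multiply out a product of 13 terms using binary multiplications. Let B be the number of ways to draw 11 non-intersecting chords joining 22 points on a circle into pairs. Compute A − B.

149226

Parenthesizations of m factors correspond to full binary trees with m leaves, counted by C_{m−1}; m = 13 gives C_12. So A = C_12 = 208012.
Pairing 22 circle points by 11 non-crossing chords gives C_11 matchings. So B = C_11 = 58786.
A − B = 208012 − 58786 = 149226.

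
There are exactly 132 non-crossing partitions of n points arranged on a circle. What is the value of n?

Non-crossing partitions of [n] are counted by C_n; 132 = C_6.

6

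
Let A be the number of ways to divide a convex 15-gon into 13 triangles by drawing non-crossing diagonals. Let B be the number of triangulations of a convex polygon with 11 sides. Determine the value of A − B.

The number of triangulations of a 15-gon is the Catalan number C_13 (index = sides − 2). So A = C_13 = 742900.
Triangulations of a convex m-gon are counted by C_{m−2}; with m = 11 this is C_9. So B = C_9 = 4862.
A − B = 742900 − 4862 = 738038.

738038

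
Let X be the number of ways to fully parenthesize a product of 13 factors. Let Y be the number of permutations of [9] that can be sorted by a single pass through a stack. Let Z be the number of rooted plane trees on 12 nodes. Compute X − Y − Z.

144364

Bracketing 13 factors into binary products is counted by C_{13−1} = C_12. So X = C_12 = 208012.
Stack-sortable permutations are exactly the 231-avoiding ones, counted by C_n; here n = 9. So Y = C_9 = 4862.
Rooted ordered (plane) trees on m nodes have m−1 edges and are counted by C_{m−1}; m = 12 gives C_11. So Z = C_11 = 58786.
X − Y − Z = 208012 − 4862 − 58786 = 144364.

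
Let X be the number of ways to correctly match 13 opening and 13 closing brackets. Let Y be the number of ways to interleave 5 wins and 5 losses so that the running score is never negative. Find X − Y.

742858

A balanced arrangement of 13 bracket pairs is a Dyck word of semilength 13, so the count is C_13. So X = C_13 = 742900.
Ballot sequences with n votes each where one side never trails are Dyck words, counted by C_n; here n = 5. So Y = C_5 = 42.
X − Y = 742900 − 42 = 742858.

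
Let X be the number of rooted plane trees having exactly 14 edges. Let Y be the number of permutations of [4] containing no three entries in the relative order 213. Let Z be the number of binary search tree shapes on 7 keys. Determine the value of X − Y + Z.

2674855

A rooted plane tree with 14 edges has 15 nodes, and the count is C_14. So X = C_14 = 2674440.
For any fixed pattern of length 3, the pattern-avoiding permutations of [4] number C_4. So Y = C_4 = 14.
There are C_n binary search tree shapes on n keys; with n = 7 that is C_7. So Z = C_7 = 429.
X − Y + Z = 2674440 − 14 + 429 = 2674855.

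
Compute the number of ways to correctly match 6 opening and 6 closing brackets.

With 6 pairs the number of balanced bracket strings is the Catalan number C_6.
C_6 = C(12,6)/7 = 924/7 = 132.

132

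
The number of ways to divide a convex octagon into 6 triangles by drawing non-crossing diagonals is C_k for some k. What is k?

6

The number of triangulations of an 8-gon is the Catalan number C_6 (index = sides − 2).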